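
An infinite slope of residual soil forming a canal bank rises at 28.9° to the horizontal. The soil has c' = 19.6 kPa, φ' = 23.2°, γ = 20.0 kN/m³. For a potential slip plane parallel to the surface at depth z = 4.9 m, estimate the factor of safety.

FS = 1.25

For an infinite slope with a slip plane parallel to the surface (no pore pressure): FS = [c' + γz cos²β tanφ'] / [γz sinβ cosβ].
γz = 20.0·4.9 = 98.00 kN/m²
Numerator = 19.6 + 98.00·cos²28.9°·tan23.2° = 19.6 + 98.00·0.7664·0.4286 = 51.793 kPa
Denominator = 98.00·sin28.9°·cos28.9° = 98.00·0.4833·0.8755 = 41.463 kPa
FS = 51.793 / 41.463 = 1.249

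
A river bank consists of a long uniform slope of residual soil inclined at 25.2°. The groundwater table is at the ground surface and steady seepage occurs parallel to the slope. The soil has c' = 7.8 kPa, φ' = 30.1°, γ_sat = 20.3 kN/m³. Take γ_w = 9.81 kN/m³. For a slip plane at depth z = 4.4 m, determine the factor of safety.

With seepage parallel to the slope and the water table at the surface, the effective normal stress on the slip plane uses the buoyant unit weight γ' = γ_sat − γ_w while the driving shear stress uses γ_sat:
FS = [c' + γ' z cos²β tanφ'] / [γ_sat z sinβ cosβ]
γ' = 20.3 − 9.81 = 10.49 kN/m³
Numerator = 7.8 + 10.49·4.4·cos²25.2°·tan30.1° = 7.8 + 10.49·4.4·0.8187·0.5797 = 29.705 kPa
Denominator = 20.3·4.4·sin25.2°·cos25.2° = 20.3·4.4·0.4258·0.9048 = 34.411 kPa
FS = 29.705 / 34.411 = 0.863

FS = 0.86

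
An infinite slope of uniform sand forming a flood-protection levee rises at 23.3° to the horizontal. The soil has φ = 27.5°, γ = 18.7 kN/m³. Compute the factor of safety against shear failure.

For a dry cohesionless infinite slope the factor of safety is FS = tanφ / tanβ.
FS = tan27.5° / tan23.3° = 0.5206 / 0.4307 = 1.209

FS = 1.21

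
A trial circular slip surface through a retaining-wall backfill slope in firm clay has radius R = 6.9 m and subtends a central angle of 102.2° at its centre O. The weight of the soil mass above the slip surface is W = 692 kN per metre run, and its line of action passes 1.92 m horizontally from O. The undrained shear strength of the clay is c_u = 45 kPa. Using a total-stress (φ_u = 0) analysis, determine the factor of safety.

Taking moments about the centre O, the resisting moment is provided by the undrained shear strength acting along the arc:
Arc length L_a = R·θ = 6.9·(102.2°·π/180) = 6.9·1.7837 = 12.31 m
M_R = c_u·L_a·R = 45·12.31·6.9 = 3821.5 kN·m/m
M_D = W·d = 692·1.92 = 1328.6 kN·m/m
FS = M_R / M_D = 3821.5 / 1328.6 = 2.876

FS = 2.88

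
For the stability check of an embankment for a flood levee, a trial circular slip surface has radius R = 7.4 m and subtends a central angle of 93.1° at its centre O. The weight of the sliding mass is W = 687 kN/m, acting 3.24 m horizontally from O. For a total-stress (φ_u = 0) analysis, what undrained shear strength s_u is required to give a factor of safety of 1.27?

s_u = 31.8 kPa

FS = s_u·L_a·R / (W·d), so s_u = FS·W·d / (L_a·R).
Arc length L_a = R·θ = 7.4·(93.1°·π/180) = 7.4·1.6249 = 12.02 m
s_u = 1.27·687·3.24 / (12.02·7.4) = 2826.9 / 88.98 = 31.77 kPa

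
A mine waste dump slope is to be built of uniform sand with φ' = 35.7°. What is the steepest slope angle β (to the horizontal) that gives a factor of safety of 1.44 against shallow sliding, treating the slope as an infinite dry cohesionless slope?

For an infinite dry cohesionless slope FS = tanφ'/tanβ, so tanβ = tanφ' / FS.
tanβ = tan35.7° / 1.44 = 0.7186 / 1.44 = 0.4990
β = arctan(0.4990) = 26.52°

β = 26.5°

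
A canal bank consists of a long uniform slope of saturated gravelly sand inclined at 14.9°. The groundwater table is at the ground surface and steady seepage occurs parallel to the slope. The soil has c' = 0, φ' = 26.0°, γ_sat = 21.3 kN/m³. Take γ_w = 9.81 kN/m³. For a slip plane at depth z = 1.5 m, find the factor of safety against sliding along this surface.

FS = 0.99

With seepage parallel to the slope and the water table at the surface, the effective normal stress on the slip plane uses the buoyant unit weight γ' = γ_sat − γ_w while the driving shear stress uses γ_sat:
FS = [c' + γ' z cos²β tanφ'] / [γ_sat z sinβ cosβ]
(For c' = 0 this reduces to FS = (γ'/γ_sat)·tanφ'/tanβ.)
γ' = 21.3 − 9.81 = 11.49 kN/m³
Numerator = 0.0 + 11.49·1.5·cos²14.9°·tan26.0° = 0.0 + 11.49·1.5·0.9339·0.4877 = 7.850 kPa
Denominator = 21.3·1.5·sin14.9°·cos14.9° = 21.3·1.5·0.2571·0.9664 = 7.939 kPa
FS = 7.850 / 7.939 = 0.989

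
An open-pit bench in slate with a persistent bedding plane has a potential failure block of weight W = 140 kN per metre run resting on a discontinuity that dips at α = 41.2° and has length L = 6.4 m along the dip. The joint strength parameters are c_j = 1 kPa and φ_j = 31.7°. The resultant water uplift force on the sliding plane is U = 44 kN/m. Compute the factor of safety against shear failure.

FS = 0.48

Resolving the block weight along and normal to the plane and applying the Mohr–Coulomb strength on the joint:
N' = W cosα − U = 140·cos41.2° − 44 = 61.3 kN/m
Driving force T = W sinα = 140·sin41.2° = 92.2 kN/m
Resisting force R = c_j·L + N'·tanφ_j = 1·6.4 + 61.3·tan31.7° = 6.4 + 37.9 = 44.3 kN/m
FS = R / T = 44.3 / 92.2 = 0.480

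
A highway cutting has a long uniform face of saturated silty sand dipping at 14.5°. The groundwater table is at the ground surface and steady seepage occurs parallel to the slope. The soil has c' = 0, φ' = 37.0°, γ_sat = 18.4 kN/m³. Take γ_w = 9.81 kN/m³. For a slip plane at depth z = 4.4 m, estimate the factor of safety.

With seepage parallel to the slope and the water table at the surface, the effective normal stress on the slip plane uses the buoyant unit weight γ' = γ_sat − γ_w while the driving shear stress uses γ_sat:
FS = [c' + γ' z cos²β tanφ'] / [γ_sat z sinβ cosβ]
(For c' = 0 this reduces to FS = (γ'/γ_sat)·tanφ'/tanβ.)
γ' = 18.4 − 9.81 = 8.59 kN/m³
Numerator = 0.0 + 8.59·4.4·cos²14.5°·tan37.0° = 0.0 + 8.59·4.4·0.9373·0.7536 = 26.696 kPa
Denominator = 18.4·4.4·sin14.5°·cos14.5° = 18.4·4.4·0.2504·0.9681 = 19.625 kPa
FS = 26.696 / 19.625 = 1.360

FS = 1.36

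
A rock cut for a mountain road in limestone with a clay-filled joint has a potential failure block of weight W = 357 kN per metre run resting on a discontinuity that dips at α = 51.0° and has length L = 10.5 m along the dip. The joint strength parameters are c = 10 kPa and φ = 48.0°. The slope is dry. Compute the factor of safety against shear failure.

Resolving the block weight along and normal to the plane and applying the Mohr–Coulomb strength on the joint:
N' = W cosα = 357·cos51.0° = 224.7 kN/m
Driving force T = W sinα = 357·sin51.0° = 277.4 kN/m
Resisting force R = c·L + N'·tanφ = 10·10.5 + 224.7·tan48.0° = 105.0 + 249.5 = 354.5 kN/m
FS = R / T = 354.5 / 277.4 = 1.278

FS = 1.28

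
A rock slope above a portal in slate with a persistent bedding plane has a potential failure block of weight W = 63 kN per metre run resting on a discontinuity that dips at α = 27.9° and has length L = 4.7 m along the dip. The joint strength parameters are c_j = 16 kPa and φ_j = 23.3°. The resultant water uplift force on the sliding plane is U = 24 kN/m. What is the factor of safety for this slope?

Resolving the block weight along and normal to the plane and applying the Mohr–Coulomb strength on the joint:
N' = W cosα − U = 63·cos27.9° − 24 = 31.7 kN/m
Driving force T = W sinα = 63·sin27.9° = 29.5 kN/m
Resisting force R = c_j·L + N'·tanφ_j = 16·4.7 + 31.7·tan23.3° = 75.2 + 13.6 = 88.8 kN/m
FS = R / T = 88.8 / 29.5 = 3.014

FS = 3.01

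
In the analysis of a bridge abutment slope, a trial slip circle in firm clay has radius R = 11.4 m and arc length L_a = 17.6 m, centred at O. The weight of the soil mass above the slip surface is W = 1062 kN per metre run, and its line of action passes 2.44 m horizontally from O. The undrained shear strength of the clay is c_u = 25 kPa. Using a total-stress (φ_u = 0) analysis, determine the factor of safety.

Taking moments about the centre O, the resisting moment is provided by the undrained shear strength acting along the arc:
M_R = c_u·L_a·R = 25·17.60·11.4 = 5016.0 kN·m/m
M_D = W·d = 1062·2.44 = 2591.3 kN·m/m
FS = M_R / M_D = 5016.0 / 2591.3 = 1.936

FS = 1.94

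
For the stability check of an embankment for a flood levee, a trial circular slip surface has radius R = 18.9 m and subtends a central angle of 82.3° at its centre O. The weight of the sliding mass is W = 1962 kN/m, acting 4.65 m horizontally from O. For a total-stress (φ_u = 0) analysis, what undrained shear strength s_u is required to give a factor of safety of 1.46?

s_u = 26.0 kPa

FS = s_u·L_a·R / (W·d), so s_u = FS·W·d / (L_a·R).
Arc length L_a = R·θ = 18.9·(82.3°·π/180) = 18.9·1.4364 = 27.15 m
s_u = 1.46·1962·4.65 / (27.15·18.9) = 13320.0 / 513.10 = 25.96 kPa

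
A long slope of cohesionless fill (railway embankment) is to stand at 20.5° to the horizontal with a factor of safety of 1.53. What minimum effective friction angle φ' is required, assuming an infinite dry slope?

FS = tanφ'/tanβ ⇒ tanφ' = FS · tanβ = 1.53 · tan20.5° = 0.5720
φ' = arctan(0.5720) = 29.77°

φ' = 29.8°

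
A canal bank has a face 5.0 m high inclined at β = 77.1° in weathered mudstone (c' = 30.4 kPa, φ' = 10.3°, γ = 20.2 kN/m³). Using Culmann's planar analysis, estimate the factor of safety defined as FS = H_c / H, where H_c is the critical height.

H_c = (4c'/γ) · sinβ cosφ' / [1 − cos(β − φ')]
    = (4·30.4/20.2) · sin77.1°·cos10.3° / [1 − cos66.8°]
    = 6.020 · 0.9591 / 0.6061 = 9.53 m
FS = H_c / H = 9.53 / 5.0 = 1.905

FS = 1.91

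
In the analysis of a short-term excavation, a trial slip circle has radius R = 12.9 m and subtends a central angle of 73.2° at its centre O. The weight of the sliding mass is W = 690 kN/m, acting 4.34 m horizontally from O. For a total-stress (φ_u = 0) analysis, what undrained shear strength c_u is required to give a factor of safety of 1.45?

FS = c_u·L_a·R / (W·d), so c_u = FS·W·d / (L_a·R).
Arc length L_a = R·θ = 12.9·(73.2°·π/180) = 12.9·1.2776 = 16.48 m
c_u = 1.45·690·4.34 / (16.48·12.9) = 4342.2 / 212.60 = 20.42 kPa

c_u = 20.4 kPa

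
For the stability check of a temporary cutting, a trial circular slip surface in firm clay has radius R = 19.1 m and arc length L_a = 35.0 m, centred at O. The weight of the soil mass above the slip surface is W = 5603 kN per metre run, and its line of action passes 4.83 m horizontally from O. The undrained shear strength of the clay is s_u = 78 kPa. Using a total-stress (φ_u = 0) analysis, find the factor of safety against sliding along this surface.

FS = 1.93

Taking moments about the centre O, the resisting moment is provided by the undrained shear strength acting along the arc:
M_R = s_u·L_a·R = 78·35.00·19.1 = 52143.0 kN·m/m
M_D = W·d = 5603·4.83 = 27062.5 kN·m/m
FS = M_R / M_D = 52143.0 / 27062.5 = 1.927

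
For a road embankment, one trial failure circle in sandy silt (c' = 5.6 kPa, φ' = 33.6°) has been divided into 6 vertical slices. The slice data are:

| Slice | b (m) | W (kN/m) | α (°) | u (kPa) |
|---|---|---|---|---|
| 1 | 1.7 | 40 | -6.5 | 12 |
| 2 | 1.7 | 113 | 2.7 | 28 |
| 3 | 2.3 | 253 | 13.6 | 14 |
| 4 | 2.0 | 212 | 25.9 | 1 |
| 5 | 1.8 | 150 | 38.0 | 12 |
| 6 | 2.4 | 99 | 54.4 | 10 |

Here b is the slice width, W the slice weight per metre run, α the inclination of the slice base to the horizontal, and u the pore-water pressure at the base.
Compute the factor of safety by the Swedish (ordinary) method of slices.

Ordinary method of slices: FS = Σ[c'·Δl_i + (W_i cosα_i − u_i·Δl_i)·tanφ'] / Σ W_i sinα_i, with Δl_i = b_i / cosα_i.
Slice 1: Δl = 1.7/cos(-6.5°) = 1.711 m; N'_1 = 40·cos(-6.5°) − 12·1.711 = 19.2; c'Δl = 9.58; W sinα = -4.5
Slice 2: Δl = 1.7/cos2.7° = 1.702 m; N'_2 = 113·cos2.7° − 28·1.702 = 65.2; c'Δl = 9.53; W sinα = 5.3
Slice 3: Δl = 2.3/cos13.6° = 2.366 m; N'_3 = 253·cos13.6° − 14·2.366 = 212.8; c'Δl = 13.25; W sinα = 59.5
Slice 4: Δl = 2.0/cos25.9° = 2.223 m; N'_4 = 212·cos25.9° − 1·2.223 = 188.5; c'Δl = 12.45; W sinα = 92.6
Slice 5: Δl = 1.8/cos38.0° = 2.284 m; N'_5 = 150·cos38.0° − 12·2.284 = 90.8; c'Δl = 12.79; W sinα = 92.3
Slice 6: Δl = 2.4/cos54.4° = 4.123 m; N'_6 = 99·cos54.4° − 10·4.123 = 16.4; c'Δl = 23.09; W sinα = 80.5
Σc'Δl = 80.7 kN/m; ΣN' = 592.9 kN/m; ΣW sinα = 325.7 kN/m
Resisting = 80.7 + 592.9·tan33.6° = 80.7 + 393.9 = 474.6 kN/m
FS = 474.6 / 325.7 = 1.457

FS = 1.46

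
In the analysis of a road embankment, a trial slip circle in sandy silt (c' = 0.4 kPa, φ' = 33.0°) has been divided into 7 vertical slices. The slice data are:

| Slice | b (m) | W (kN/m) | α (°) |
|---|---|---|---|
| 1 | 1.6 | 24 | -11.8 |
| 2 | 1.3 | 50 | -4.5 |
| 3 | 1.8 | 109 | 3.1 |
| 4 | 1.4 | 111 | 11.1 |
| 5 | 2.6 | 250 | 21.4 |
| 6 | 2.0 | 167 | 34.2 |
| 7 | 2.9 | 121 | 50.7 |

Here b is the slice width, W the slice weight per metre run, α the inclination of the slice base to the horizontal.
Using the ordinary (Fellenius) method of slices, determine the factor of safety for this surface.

FS = 1.64

Ordinary method of slices: FS = Σ[c'·Δl_i + (W_i cosα_i)·tanφ'] / Σ W_i sinα_i, with Δl_i = b_i / cosα_i.
Slice 1: Δl = 1.6/cos(-11.8°) = 1.635 m; N'_1 = 24·cos(-11.8°) = 23.5; c'Δl = 0.65; W sinα = -4.9
Slice 2: Δl = 1.3/cos(-4.5°) = 1.304 m; N'_2 = 50·cos(-4.5°) = 49.8; c'Δl = 0.52; W sinα = -3.9
Slice 3: Δl = 1.8/cos3.1° = 1.803 m; N'_3 = 109·cos3.1° = 108.8; c'Δl = 0.72; W sinα = 5.9
Slice 4: Δl = 1.4/cos11.1° = 1.427 m; N'_4 = 111·cos11.1° = 108.9; c'Δl = 0.57; W sinα = 21.4
Slice 5: Δl = 2.6/cos21.4° = 2.793 m; N'_5 = 250·cos21.4° = 232.8; c'Δl = 1.12; W sinα = 91.2
Slice 6: Δl = 2.0/cos34.2° = 2.418 m; N'_6 = 167·cos34.2° = 138.1; c'Δl = 0.97; W sinα = 93.9
Slice 7: Δl = 2.9/cos50.7° = 4.579 m; N'_7 = 121·cos50.7° = 76.6; c'Δl = 1.83; W sinα = 93.6
Σc'Δl = 6.4 kN/m; ΣN' = 738.6 kN/m; ΣW sinα = 297.2 kN/m
Resisting = 6.4 + 738.6·tan33.0° = 6.4 + 479.7 = 486.1 kN/m
FS = 486.1 / 297.2 = 1.636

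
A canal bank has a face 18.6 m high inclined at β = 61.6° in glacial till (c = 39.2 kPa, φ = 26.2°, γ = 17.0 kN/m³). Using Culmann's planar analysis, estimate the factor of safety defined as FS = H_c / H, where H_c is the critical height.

FS = 2.12

H_c = (4c/γ) · sinβ cosφ / [1 − cos(β − φ)]
    = (4·39.2/17.0) · sin61.6°·cos26.2° / [1 − cos35.4°]
    = 9.224 · 0.7893 / 0.1849 = 39.38 m
FS = H_c / H = 39.38 / 18.6 = 2.117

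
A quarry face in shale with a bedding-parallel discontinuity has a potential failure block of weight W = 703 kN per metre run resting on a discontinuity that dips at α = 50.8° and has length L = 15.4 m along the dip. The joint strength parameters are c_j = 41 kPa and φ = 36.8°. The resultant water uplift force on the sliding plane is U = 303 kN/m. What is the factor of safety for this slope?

Resolving the block weight along and normal to the plane and applying the Mohr–Coulomb strength on the joint:
N' = W cosα − U = 703·cos50.8° − 303 = 141.3 kN/m
Driving force T = W sinα = 703·sin50.8° = 544.8 kN/m
Resisting force R = c_j·L + N'·tanφ = 41·15.4 + 141.3·tan36.8° = 631.4 + 105.7 = 737.1 kN/m
FS = R / T = 737.1 / 544.8 = 1.353

FS = 1.35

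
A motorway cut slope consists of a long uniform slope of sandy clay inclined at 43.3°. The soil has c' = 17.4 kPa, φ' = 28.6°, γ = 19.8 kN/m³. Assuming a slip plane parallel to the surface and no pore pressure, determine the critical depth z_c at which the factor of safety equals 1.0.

Setting FS = 1.00 in FS = [c' + γz cos²β tanφ'] / [γz sinβ cosβ] and solving for z:
z = c' / [γ cosβ (FS·sinβ − cosβ·tanφ')]
  = 17.4 / [19.8·cos43.3°·(1.00·sin43.3° − cos43.3°·tan28.6°)]
  = 17.4 / [19.8·0.7278·(1.00·0.6858 − 0.7278·0.5452)]
  = 17.4 / 4.1648 = 4.178 m

z_c = 4.18 m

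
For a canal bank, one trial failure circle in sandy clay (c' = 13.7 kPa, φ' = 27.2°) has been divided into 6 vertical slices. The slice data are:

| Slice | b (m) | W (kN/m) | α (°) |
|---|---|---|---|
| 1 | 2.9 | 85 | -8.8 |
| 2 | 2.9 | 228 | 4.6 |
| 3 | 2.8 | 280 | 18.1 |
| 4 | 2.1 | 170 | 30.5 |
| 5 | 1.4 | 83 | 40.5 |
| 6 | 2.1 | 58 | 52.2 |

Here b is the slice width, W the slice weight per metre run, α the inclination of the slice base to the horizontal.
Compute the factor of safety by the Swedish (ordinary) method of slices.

FS = 2.33

Ordinary method of slices: FS = Σ[c'·Δl_i + (W_i cosα_i)·tanφ'] / Σ W_i sinα_i, with Δl_i = b_i / cosα_i.
Slice 1: Δl = 2.9/cos(-8.8°) = 2.935 m; N'_1 = 85·cos(-8.8°) = 84.0; c'Δl = 40.20; W sinα = -13.0
Slice 2: Δl = 2.9/cos4.6° = 2.909 m; N'_2 = 228·cos4.6° = 227.3; c'Δl = 39.86; W sinα = 18.3
Slice 3: Δl = 2.8/cos18.1° = 2.946 m; N'_3 = 280·cos18.1° = 266.1; c'Δl = 40.36; W sinα = 87.0
Slice 4: Δl = 2.1/cos30.5° = 2.437 m; N'_4 = 170·cos30.5° = 146.5; c'Δl = 33.39; W sinα = 86.3
Slice 5: Δl = 1.4/cos40.5° = 1.841 m; N'_5 = 83·cos40.5° = 63.1; c'Δl = 25.22; W sinα = 53.9
Slice 6: Δl = 2.1/cos52.2° = 3.426 m; N'_6 = 58·cos52.2° = 35.5; c'Δl = 46.94; W sinα = 45.8
Σc'Δl = 226.0 kN/m; ΣN' = 822.5 kN/m; ΣW sinα = 278.3 kN/m
Resisting = 226.0 + 822.5·tan27.2° = 226.0 + 422.7 = 648.7 kN/m
FS = 648.7 / 278.3 = 2.331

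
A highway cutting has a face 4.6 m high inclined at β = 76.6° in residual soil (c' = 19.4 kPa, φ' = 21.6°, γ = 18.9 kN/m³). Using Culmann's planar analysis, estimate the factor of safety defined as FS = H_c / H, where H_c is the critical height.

FS = 1.89

H_c = (4c'/γ) · sinβ cosφ' / [1 − cos(β − φ')]
    = (4·19.4/18.9) · sin76.6°·cos21.6° / [1 − cos55.0°]
    = 4.106 · 0.9045 / 0.4264 = 8.71 m
FS = H_c / H = 8.71 / 4.6 = 1.893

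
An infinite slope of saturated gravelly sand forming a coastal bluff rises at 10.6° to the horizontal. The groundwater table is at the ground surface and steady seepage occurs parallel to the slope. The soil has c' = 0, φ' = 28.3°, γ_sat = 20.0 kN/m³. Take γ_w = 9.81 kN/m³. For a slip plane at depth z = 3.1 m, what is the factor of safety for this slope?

With seepage parallel to the slope and the water table at the surface, the effective normal stress on the slip plane uses the buoyant unit weight γ' = γ_sat − γ_w while the driving shear stress uses γ_sat:
FS = [c' + γ' z cos²β tanφ'] / [γ_sat z sinβ cosβ]
(For c' = 0 this reduces to FS = (γ'/γ_sat)·tanφ'/tanβ.)
γ' = 20.0 − 9.81 = 10.19 kN/m³
Numerator = 0.0 + 10.19·3.1·cos²10.6°·tan28.3° = 0.0 + 10.19·3.1·0.9662·0.5384 = 16.433 kPa
Denominator = 20.0·3.1·sin10.6°·cos10.6° = 20.0·3.1·0.1840·0.9829 = 11.210 kPa
FS = 16.433 / 11.210 = 1.466

FS = 1.47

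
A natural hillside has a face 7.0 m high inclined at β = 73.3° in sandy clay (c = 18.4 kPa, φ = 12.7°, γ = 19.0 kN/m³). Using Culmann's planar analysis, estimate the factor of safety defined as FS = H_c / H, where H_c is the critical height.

H_c = (4c/γ) · sinβ cosφ / [1 − cos(β − φ)]
    = (4·18.4/19.0) · sin73.3°·cos12.7° / [1 − cos60.6°]
    = 3.874 · 0.9344 / 0.5091 = 7.11 m
FS = H_c / H = 7.11 / 7.0 = 1.016

FS = 1.02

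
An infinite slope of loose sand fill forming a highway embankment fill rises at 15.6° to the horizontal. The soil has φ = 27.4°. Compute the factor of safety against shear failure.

For a dry cohesionless infinite slope the factor of safety is FS = tanφ / tanβ.
FS = tan27.4° / tan15.6° = 0.5184 / 0.2792 = 1.857

FS = 1.86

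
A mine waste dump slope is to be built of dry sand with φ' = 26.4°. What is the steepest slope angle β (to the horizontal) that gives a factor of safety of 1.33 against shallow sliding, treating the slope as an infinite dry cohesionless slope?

For an infinite dry cohesionless slope FS = tanφ'/tanβ, so tanβ = tanφ' / FS.
tanβ = tan26.4° / 1.33 = 0.4964 / 1.33 = 0.3732
β = arctan(0.3732) = 20.47°

β = 20.5°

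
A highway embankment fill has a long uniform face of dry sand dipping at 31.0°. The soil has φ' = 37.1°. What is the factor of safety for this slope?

For a dry cohesionless infinite slope the factor of safety is FS = tanφ' / tanβ.
FS = tan37.1° / tan31.0° = 0.7563 / 0.6009 = 1.259

FS = 1.26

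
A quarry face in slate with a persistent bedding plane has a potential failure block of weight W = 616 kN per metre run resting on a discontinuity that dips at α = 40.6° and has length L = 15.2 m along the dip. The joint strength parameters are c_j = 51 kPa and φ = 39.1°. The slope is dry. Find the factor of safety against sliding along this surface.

Resolving the block weight along and normal to the plane and applying the Mohr–Coulomb strength on the joint:
N' = W cosα = 616·cos40.6° = 467.7 kN/m
Driving force T = W sinα = 616·sin40.6° = 400.9 kN/m
Resisting force R = c_j·L + N'·tanφ = 51·15.2 + 467.7·tan39.1° = 775.2 + 380.1 = 1155.3 kN/m
FS = R / T = 1155.3 / 400.9 = 2.882

FS = 2.88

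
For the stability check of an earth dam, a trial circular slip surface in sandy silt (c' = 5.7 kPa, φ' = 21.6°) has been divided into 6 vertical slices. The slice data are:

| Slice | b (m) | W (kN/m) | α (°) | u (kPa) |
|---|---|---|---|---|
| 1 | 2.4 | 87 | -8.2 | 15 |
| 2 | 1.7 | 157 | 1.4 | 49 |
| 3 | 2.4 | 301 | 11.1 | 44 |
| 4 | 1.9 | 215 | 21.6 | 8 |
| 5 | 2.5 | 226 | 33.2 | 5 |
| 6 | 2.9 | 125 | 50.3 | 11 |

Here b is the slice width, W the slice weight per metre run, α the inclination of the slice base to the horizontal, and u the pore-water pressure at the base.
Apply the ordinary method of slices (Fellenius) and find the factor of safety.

Ordinary method of slices: FS = Σ[c'·Δl_i + (W_i cosα_i − u_i·Δl_i)·tanφ'] / Σ W_i sinα_i, with Δl_i = b_i / cosα_i.
Slice 1: Δl = 2.4/cos(-8.2°) = 2.425 m; N'_1 = 87·cos(-8.2°) − 15·2.425 = 49.7; c'Δl = 13.82; W sinα = -12.4
Slice 2: Δl = 1.7/cos1.4° = 1.701 m; N'_2 = 157·cos1.4° − 49·1.701 = 73.6; c'Δl = 9.69; W sinα = 3.8
Slice 3: Δl = 2.4/cos11.1° = 2.446 m; N'_3 = 301·cos11.1° − 44·2.446 = 187.8; c'Δl = 13.94; W sinα = 57.9
Slice 4: Δl = 1.9/cos21.6° = 2.044 m; N'_4 = 215·cos21.6° − 8·2.044 = 183.6; c'Δl = 11.65; W sinα = 79.1
Slice 5: Δl = 2.5/cos33.2° = 2.988 m; N'_5 = 226·cos33.2° − 5·2.988 = 174.2; c'Δl = 17.03; W sinα = 123.7
Slice 6: Δl = 2.9/cos50.3° = 4.540 m; N'_6 = 125·cos50.3° − 11·4.540 = 29.9; c'Δl = 25.88; W sinα = 96.2
Σc'Δl = 92.0 kN/m; ΣN' = 698.8 kN/m; ΣW sinα = 348.4 kN/m
Resisting = 92.0 + 698.8·tan21.6° = 92.0 + 276.7 = 368.7 kN/m
FS = 368.7 / 348.4 = 1.058

FS = 1.06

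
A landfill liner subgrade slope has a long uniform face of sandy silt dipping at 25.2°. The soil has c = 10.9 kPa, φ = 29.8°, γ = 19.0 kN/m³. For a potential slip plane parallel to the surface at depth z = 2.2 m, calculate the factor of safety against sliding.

For an infinite slope with a slip plane parallel to the surface (no pore pressure): FS = [c + γz cos²β tanφ] / [γz sinβ cosβ].
γz = 19.0·2.2 = 41.80 kN/m²
Numerator = 10.9 + 41.80·cos²25.2°·tan29.8° = 10.9 + 41.80·0.8187·0.5727 = 30.499 kPa
Denominator = 41.80·sin25.2°·cos25.2° = 41.80·0.4258·0.9048 = 16.104 kPa
FS = 30.499 / 16.104 = 1.894

FS = 1.89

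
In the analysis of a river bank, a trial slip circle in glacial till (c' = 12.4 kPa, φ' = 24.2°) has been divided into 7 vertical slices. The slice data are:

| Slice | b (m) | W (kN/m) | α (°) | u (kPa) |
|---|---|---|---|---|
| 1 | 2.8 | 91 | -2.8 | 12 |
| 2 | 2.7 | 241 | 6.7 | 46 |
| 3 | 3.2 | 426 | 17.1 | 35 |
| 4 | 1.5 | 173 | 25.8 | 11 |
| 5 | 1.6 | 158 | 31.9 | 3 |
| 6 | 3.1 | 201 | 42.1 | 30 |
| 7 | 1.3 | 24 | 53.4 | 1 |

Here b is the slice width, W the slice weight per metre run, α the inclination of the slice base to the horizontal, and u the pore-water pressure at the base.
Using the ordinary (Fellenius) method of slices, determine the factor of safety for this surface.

Ordinary method of slices: FS = Σ[c'·Δl_i + (W_i cosα_i − u_i·Δl_i)·tanφ'] / Σ W_i sinα_i, with Δl_i = b_i / cosα_i.
Slice 1: Δl = 2.8/cos(-2.8°) = 2.803 m; N'_1 = 91·cos(-2.8°) − 12·2.803 = 57.3; c'Δl = 34.76; W sinα = -4.4
Slice 2: Δl = 2.7/cos6.7° = 2.719 m; N'_2 = 241·cos6.7° − 46·2.719 = 114.3; c'Δl = 33.71; W sinα = 28.1
Slice 3: Δl = 3.2/cos17.1° = 3.348 m; N'_3 = 426·cos17.1° − 35·3.348 = 290.0; c'Δl = 41.52; W sinα = 125.3
Slice 4: Δl = 1.5/cos25.8° = 1.666 m; N'_4 = 173·cos25.8° − 11·1.666 = 137.4; c'Δl = 20.66; W sinα = 75.3
Slice 5: Δl = 1.6/cos31.9° = 1.885 m; N'_5 = 158·cos31.9° − 3·1.885 = 128.5; c'Δl = 23.37; W sinα = 83.5
Slice 6: Δl = 3.1/cos42.1° = 4.178 m; N'_6 = 201·cos42.1° − 30·4.178 = 23.8; c'Δl = 51.81; W sinα = 134.8
Slice 7: Δl = 1.3/cos53.4° = 2.180 m; N'_7 = 24·cos53.4° − 1·2.180 = 12.1; c'Δl = 27.04; W sinα = 19.3
Σc'Δl = 232.9 kN/m; ΣN' = 763.4 kN/m; ΣW sinα = 461.7 kN/m
Resisting = 232.9 + 763.4·tan24.2° = 232.9 + 343.1 = 575.9 kN/m
FS = 575.9 / 461.7 = 1.247

FS = 1.25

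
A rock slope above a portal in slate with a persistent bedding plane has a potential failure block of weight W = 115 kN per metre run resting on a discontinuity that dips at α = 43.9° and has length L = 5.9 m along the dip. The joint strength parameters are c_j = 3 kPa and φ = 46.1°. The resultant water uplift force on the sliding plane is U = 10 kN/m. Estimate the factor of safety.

Resolving the block weight along and normal to the plane and applying the Mohr–Coulomb strength on the joint:
N' = W cosα − U = 115·cos43.9° − 10 = 72.9 kN/m
Driving force T = W sinα = 115·sin43.9° = 79.7 kN/m
Resisting force R = c_j·L + N'·tanφ = 3·5.9 + 72.9·tan46.1° = 17.7 + 75.7 = 93.4 kN/m
FS = R / T = 93.4 / 79.7 = 1.171

FS = 1.17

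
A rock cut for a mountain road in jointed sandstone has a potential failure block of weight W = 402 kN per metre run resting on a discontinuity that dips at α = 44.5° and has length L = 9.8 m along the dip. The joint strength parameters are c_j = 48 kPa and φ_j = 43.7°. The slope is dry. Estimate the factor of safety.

Resolving the block weight along and normal to the plane and applying the Mohr–Coulomb strength on the joint:
N' = W cosα = 402·cos44.5° = 286.7 kN/m
Driving force T = W sinα = 402·sin44.5° = 281.8 kN/m
Resisting force R = c_j·L + N'·tanφ_j = 48·9.8 + 286.7·tan43.7° = 470.4 + 274.0 = 744.4 kN/m
FS = R / T = 744.4 / 281.8 = 2.642

FS = 2.64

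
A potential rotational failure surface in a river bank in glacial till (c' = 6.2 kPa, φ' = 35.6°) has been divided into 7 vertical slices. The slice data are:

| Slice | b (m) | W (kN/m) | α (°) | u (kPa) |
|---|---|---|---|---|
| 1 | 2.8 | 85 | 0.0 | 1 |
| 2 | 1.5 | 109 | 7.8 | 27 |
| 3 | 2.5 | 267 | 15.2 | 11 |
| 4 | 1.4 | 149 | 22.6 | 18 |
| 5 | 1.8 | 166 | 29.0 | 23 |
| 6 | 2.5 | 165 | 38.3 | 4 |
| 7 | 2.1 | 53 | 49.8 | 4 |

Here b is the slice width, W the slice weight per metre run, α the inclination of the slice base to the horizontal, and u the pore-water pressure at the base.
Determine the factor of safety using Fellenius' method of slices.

Ordinary method of slices: FS = Σ[c'·Δl_i + (W_i cosα_i − u_i·Δl_i)·tanφ'] / Σ W_i sinα_i, with Δl_i = b_i / cosα_i.
Slice 1: Δl = 2.8/cos0.0° = 2.800 m; N'_1 = 85·cos0.0° − 1·2.800 = 82.2; c'Δl = 17.36; W sinα = 0.0
Slice 2: Δl = 1.5/cos7.8° = 1.514 m; N'_2 = 109·cos7.8° − 27·1.514 = 67.1; c'Δl = 9.39; W sinα = 14.8
Slice 3: Δl = 2.5/cos15.2° = 2.591 m; N'_3 = 267·cos15.2° − 11·2.591 = 229.2; c'Δl = 16.06; W sinα = 70.0
Slice 4: Δl = 1.4/cos22.6° = 1.516 m; N'_4 = 149·cos22.6° − 18·1.516 = 110.3; c'Δl = 9.40; W sinα = 57.3
Slice 5: Δl = 1.8/cos29.0° = 2.058 m; N'_5 = 166·cos29.0° − 23·2.058 = 97.9; c'Δl = 12.76; W sinα = 80.5
Slice 6: Δl = 2.5/cos38.3° = 3.186 m; N'_6 = 165·cos38.3° − 4·3.186 = 116.7; c'Δl = 19.75; W sinα = 102.3
Slice 7: Δl = 2.1/cos49.8° = 3.254 m; N'_7 = 53·cos49.8° − 4·3.254 = 21.2; c'Δl = 20.17; W sinα = 40.5
Σc'Δl = 104.9 kN/m; ΣN' = 724.5 kN/m; ΣW sinα = 365.3 kN/m
Resisting = 104.9 + 724.5·tan35.6° = 104.9 + 518.7 = 623.6 kN/m
FS = 623.6 / 365.3 = 1.707

FS = 1.71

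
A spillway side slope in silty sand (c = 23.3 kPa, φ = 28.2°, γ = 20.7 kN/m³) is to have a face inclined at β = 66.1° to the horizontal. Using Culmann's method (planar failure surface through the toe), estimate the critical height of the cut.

H_c = 17.20 m

Culmann's analysis gives the critical failure plane at α_cr = (β + φ)/2 = (66.1 + 28.2)/2 = 47.1°, and the critical height
H_c = (4c/γ) · sinβ cosφ / [1 − cos(β − φ)]
    = (4·23.3/20.7) · sin66.1°·cos28.2° / [1 − cos(37.9°)]
    = 4.502 · 0.9143·0.8813 / [1 − 0.7891]
    = 4.502 · 0.8057 / 0.2109
    = 17.20 m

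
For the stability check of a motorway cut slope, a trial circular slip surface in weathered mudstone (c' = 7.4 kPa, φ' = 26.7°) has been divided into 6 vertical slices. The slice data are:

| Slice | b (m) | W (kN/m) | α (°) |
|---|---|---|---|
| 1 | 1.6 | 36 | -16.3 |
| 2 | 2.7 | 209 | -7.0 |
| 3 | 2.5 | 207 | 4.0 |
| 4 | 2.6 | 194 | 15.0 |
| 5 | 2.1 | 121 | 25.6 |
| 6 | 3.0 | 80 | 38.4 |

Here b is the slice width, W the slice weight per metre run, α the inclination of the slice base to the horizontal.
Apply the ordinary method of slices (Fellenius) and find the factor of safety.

Ordinary method of slices: FS = Σ[c'·Δl_i + (W_i cosα_i)·tanφ'] / Σ W_i sinα_i, with Δl_i = b_i / cosα_i.
Slice 1: Δl = 1.6/cos(-16.3°) = 1.667 m; N'_1 = 36·cos(-16.3°) = 34.6; c'Δl = 12.34; W sinα = -10.1
Slice 2: Δl = 2.7/cos(-7.0°) = 2.720 m; N'_2 = 209·cos(-7.0°) = 207.4; c'Δl = 20.13; W sinα = -25.5
Slice 3: Δl = 2.5/cos4.0° = 2.506 m; N'_3 = 207·cos4.0° = 206.5; c'Δl = 18.55; W sinα = 14.4
Slice 4: Δl = 2.6/cos15.0° = 2.692 m; N'_4 = 194·cos15.0° = 187.4; c'Δl = 19.92; W sinα = 50.2
Slice 5: Δl = 2.1/cos25.6° = 2.329 m; N'_5 = 121·cos25.6° = 109.1; c'Δl = 17.23; W sinα = 52.3
Slice 6: Δl = 3.0/cos38.4° = 3.828 m; N'_6 = 80·cos38.4° = 62.7; c'Δl = 28.33; W sinα = 49.7
Σc'Δl = 116.5 kN/m; ΣN' = 807.7 kN/m; ΣW sinα = 131.0 kN/m
Resisting = 116.5 + 807.7·tan26.7° = 116.5 + 406.2 = 522.7 kN/m
FS = 522.7 / 131.0 = 3.989

FS = 3.99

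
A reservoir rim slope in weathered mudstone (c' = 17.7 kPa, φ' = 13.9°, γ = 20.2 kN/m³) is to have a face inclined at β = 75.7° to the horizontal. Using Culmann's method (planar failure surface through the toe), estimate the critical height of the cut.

Culmann's analysis gives the critical failure plane at α_cr = (β + φ')/2 = (75.7 + 13.9)/2 = 44.8°, and the critical height
H_c = (4c'/γ) · sinβ cosφ' / [1 − cos(β − φ')]
    = (4·17.7/20.2) · sin75.7°·cos13.9° / [1 − cos(61.8°)]
    = 3.505 · 0.9690·0.9707 / [1 − 0.4726]
    = 3.505 · 0.9406 / 0.5274
    = 6.25 m

H_c = 6.25 m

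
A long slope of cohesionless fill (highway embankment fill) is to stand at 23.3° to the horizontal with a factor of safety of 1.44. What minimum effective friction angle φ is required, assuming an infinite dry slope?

FS = tanφ/tanβ ⇒ tanφ = FS · tanβ = 1.44 · tan23.3° = 0.6202
φ = arctan(0.6202) = 31.81°

φ = 31.8°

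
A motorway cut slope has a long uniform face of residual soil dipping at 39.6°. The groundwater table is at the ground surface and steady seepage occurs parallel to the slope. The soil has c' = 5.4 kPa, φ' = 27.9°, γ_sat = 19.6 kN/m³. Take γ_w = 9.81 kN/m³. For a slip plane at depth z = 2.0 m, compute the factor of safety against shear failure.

With seepage parallel to the slope and the water table at the surface, the effective normal stress on the slip plane uses the buoyant unit weight γ' = γ_sat − γ_w while the driving shear stress uses γ_sat:
FS = [c' + γ' z cos²β tanφ'] / [γ_sat z sinβ cosβ]
γ' = 19.6 − 9.81 = 9.79 kN/m³
Numerator = 5.4 + 9.79·2.0·cos²39.6°·tan27.9° = 5.4 + 9.79·2.0·0.5937·0.5295 = 11.555 kPa
Denominator = 19.6·2.0·sin39.6°·cos39.6° = 19.6·2.0·0.6374·0.7705 = 19.253 kPa
FS = 11.555 / 19.253 = 0.600

FS = 0.60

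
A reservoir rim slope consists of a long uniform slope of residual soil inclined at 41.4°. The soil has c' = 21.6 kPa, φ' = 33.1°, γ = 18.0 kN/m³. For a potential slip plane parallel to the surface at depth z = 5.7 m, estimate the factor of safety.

FS = 1.16

For an infinite slope with a slip plane parallel to the surface (no pore pressure): FS = [c' + γz cos²β tanφ'] / [γz sinβ cosβ].
γz = 18.0·5.7 = 102.60 kN/m²
Numerator = 21.6 + 102.60·cos²41.4°·tan33.1° = 21.6 + 102.60·0.5627·0.6519 = 59.233 kPa
Denominator = 102.60·sin41.4°·cos41.4° = 102.60·0.6613·0.7501 = 50.895 kPa
FS = 59.233 / 50.895 = 1.164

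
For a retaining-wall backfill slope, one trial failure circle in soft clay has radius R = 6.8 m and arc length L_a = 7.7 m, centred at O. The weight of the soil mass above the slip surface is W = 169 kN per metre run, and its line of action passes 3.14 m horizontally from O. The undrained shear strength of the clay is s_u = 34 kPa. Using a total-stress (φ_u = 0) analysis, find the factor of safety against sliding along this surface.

FS = 3.35

Taking moments about the centre O, the resisting moment is provided by the undrained shear strength acting along the arc:
M_R = s_u·L_a·R = 34·7.70·6.8 = 1780.2 kN·m/m
M_D = W·d = 169·3.14 = 530.7 kN·m/m
FS = M_R / M_D = 1780.2 / 530.7 = 3.355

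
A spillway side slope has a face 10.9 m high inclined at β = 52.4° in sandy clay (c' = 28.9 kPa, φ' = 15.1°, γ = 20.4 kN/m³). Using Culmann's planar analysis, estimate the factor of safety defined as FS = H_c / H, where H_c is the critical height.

H_c = (4c'/γ) · sinβ cosφ' / [1 − cos(β − φ')]
    = (4·28.9/20.4) · sin52.4°·cos15.1° / [1 − cos37.3°]
    = 5.667 · 0.7649 / 0.2045 = 21.19 m
FS = H_c / H = 21.19 / 10.9 = 1.944

FS = 1.94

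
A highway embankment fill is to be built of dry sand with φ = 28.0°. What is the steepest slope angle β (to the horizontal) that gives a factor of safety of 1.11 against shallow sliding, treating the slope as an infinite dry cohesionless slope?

For an infinite dry cohesionless slope FS = tanφ/tanβ, so tanβ = tanφ / FS.
tanβ = tan28.0° / 1.11 = 0.5317 / 1.11 = 0.4790
β = arctan(0.4790) = 25.60°

β = 25.6°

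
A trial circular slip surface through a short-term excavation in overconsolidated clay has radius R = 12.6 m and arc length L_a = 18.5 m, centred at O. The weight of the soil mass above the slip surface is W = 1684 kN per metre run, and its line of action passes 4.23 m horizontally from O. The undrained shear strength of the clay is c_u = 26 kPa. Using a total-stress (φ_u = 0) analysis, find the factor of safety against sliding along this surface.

Taking moments about the centre O, the resisting moment is provided by the undrained shear strength acting along the arc:
M_R = c_u·L_a·R = 26·18.50·12.6 = 6060.6 kN·m/m
M_D = W·d = 1684·4.23 = 7123.3 kN·m/m
FS = M_R / M_D = 6060.6 / 7123.3 = 0.851

FS = 0.85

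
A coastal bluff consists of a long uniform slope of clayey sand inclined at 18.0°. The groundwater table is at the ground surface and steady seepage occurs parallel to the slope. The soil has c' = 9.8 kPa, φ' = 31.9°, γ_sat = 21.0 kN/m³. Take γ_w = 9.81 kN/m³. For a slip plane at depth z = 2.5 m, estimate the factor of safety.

FS = 1.66

With seepage parallel to the slope and the water table at the surface, the effective normal stress on the slip plane uses the buoyant unit weight γ' = γ_sat − γ_w while the driving shear stress uses γ_sat:
FS = [c' + γ' z cos²β tanφ'] / [γ_sat z sinβ cosβ]
γ' = 21.0 − 9.81 = 11.19 kN/m³
Numerator = 9.8 + 11.19·2.5·cos²18.0°·tan31.9° = 9.8 + 11.19·2.5·0.9045·0.6224 = 25.550 kPa
Denominator = 21.0·2.5·sin18.0°·cos18.0° = 21.0·2.5·0.3090·0.9511 = 15.429 kPa
FS = 25.550 / 15.429 = 1.656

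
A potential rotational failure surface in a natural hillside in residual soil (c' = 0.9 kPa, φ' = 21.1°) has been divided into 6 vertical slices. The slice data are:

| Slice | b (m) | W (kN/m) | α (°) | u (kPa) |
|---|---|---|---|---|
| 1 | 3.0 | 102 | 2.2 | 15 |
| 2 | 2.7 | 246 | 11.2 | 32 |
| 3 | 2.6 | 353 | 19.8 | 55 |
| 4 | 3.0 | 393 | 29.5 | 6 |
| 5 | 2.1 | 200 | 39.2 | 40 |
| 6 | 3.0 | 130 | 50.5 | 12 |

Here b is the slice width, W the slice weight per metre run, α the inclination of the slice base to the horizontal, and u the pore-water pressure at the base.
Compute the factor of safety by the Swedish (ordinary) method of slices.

FS = 0.54

Ordinary method of slices: FS = Σ[c'·Δl_i + (W_i cosα_i − u_i·Δl_i)·tanφ'] / Σ W_i sinα_i, with Δl_i = b_i / cosα_i.
Slice 1: Δl = 3.0/cos2.2° = 3.002 m; N'_1 = 102·cos2.2° − 15·3.002 = 56.9; c'Δl = 2.70; W sinα = 3.9
Slice 2: Δl = 2.7/cos11.2° = 2.752 m; N'_2 = 246·cos11.2° − 32·2.752 = 153.2; c'Δl = 2.48; W sinα = 47.8
Slice 3: Δl = 2.6/cos19.8° = 2.763 m; N'_3 = 353·cos19.8° − 55·2.763 = 180.1; c'Δl = 2.49; W sinα = 119.6
Slice 4: Δl = 3.0/cos29.5° = 3.447 m; N'_4 = 393·cos29.5° − 6·3.447 = 321.4; c'Δl = 3.10; W sinα = 193.5
Slice 5: Δl = 2.1/cos39.2° = 2.710 m; N'_5 = 200·cos39.2° − 40·2.710 = 46.6; c'Δl = 2.44; W sinα = 126.4
Slice 6: Δl = 3.0/cos50.5° = 4.716 m; N'_6 = 130·cos50.5° − 12·4.716 = 26.1; c'Δl = 4.24; W sinα = 100.3
Σc'Δl = 17.5 kN/m; ΣN' = 784.3 kN/m; ΣW sinα = 591.5 kN/m
Resisting = 17.5 + 784.3·tan21.1° = 17.5 + 302.6 = 320.1 kN/m
FS = 320.1 / 591.5 = 0.541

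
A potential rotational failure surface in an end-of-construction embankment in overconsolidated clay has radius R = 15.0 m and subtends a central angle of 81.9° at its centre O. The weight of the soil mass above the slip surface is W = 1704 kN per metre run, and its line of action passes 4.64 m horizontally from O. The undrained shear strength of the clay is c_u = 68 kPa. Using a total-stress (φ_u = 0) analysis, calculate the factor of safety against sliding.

FS = 2.77

Taking moments about the centre O, the resisting moment is provided by the undrained shear strength acting along the arc:
Arc length L_a = R·θ = 15.0·(81.9°·π/180) = 15.0·1.4294 = 21.44 m
M_R = c_u·L_a·R = 68·21.44·15.0 = 21870.2 kN·m/m
M_D = W·d = 1704·4.64 = 7906.6 kN·m/m
FS = M_R / M_D = 21870.2 / 7906.6 = 2.766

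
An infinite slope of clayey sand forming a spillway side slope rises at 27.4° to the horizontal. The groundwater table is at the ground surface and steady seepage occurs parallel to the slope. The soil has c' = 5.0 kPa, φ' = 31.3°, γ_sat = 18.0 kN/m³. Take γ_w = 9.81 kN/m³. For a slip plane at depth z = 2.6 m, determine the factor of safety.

FS = 0.80

With seepage parallel to the slope and the water table at the surface, the effective normal stress on the slip plane uses the buoyant unit weight γ' = γ_sat − γ_w while the driving shear stress uses γ_sat:
FS = [c' + γ' z cos²β tanφ'] / [γ_sat z sinβ cosβ]
γ' = 18.0 − 9.81 = 8.19 kN/m³
Numerator = 5.0 + 8.19·2.6·cos²27.4°·tan31.3° = 5.0 + 8.19·2.6·0.7882·0.6080 = 15.205 kPa
Denominator = 18.0·2.6·sin27.4°·cos27.4° = 18.0·2.6·0.4602·0.8878 = 19.121 kPa
FS = 15.205 / 19.121 = 0.795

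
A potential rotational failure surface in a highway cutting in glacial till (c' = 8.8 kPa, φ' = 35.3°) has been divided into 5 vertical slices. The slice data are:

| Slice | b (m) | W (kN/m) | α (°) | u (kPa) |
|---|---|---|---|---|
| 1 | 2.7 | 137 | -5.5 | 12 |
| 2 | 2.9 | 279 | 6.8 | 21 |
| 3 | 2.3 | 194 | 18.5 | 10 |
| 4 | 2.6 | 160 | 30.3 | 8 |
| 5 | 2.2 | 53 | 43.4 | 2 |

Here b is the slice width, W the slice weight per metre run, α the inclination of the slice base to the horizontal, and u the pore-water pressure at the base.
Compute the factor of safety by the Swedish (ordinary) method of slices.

FS = 2.86

Ordinary method of slices: FS = Σ[c'·Δl_i + (W_i cosα_i − u_i·Δl_i)·tanφ'] / Σ W_i sinα_i, with Δl_i = b_i / cosα_i.
Slice 1: Δl = 2.7/cos(-5.5°) = 2.712 m; N'_1 = 137·cos(-5.5°) − 12·2.712 = 103.8; c'Δl = 23.87; W sinα = -13.1
Slice 2: Δl = 2.9/cos6.8° = 2.921 m; N'_2 = 279·cos6.8° − 21·2.921 = 215.7; c'Δl = 25.70; W sinα = 33.0
Slice 3: Δl = 2.3/cos18.5° = 2.425 m; N'_3 = 194·cos18.5° − 10·2.425 = 159.7; c'Δl = 21.34; W sinα = 61.6
Slice 4: Δl = 2.6/cos30.3° = 3.011 m; N'_4 = 160·cos30.3° − 8·3.011 = 114.1; c'Δl = 26.50; W sinα = 80.7
Slice 5: Δl = 2.2/cos43.4° = 3.028 m; N'_5 = 53·cos43.4° − 2·3.028 = 32.5; c'Δl = 26.65; W sinα = 36.4
Σc'Δl = 124.1 kN/m; ΣN' = 625.8 kN/m; ΣW sinα = 198.6 kN/m
Resisting = 124.1 + 625.8·tan35.3° = 124.1 + 443.1 = 567.1 kN/m
FS = 567.1 / 198.6 = 2.856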